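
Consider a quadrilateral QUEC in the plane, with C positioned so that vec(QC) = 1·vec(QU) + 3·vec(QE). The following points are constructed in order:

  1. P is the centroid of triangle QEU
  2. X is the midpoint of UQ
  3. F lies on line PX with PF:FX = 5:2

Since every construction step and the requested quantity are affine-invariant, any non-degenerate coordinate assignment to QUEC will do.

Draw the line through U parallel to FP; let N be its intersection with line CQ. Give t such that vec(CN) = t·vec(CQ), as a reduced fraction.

t = 3/5

Set Q = (0, 0), U = (1, 0), E = (0, 1), C = (1, 3); any affine frame gives the same invariant.
1. P is the centroid of triangle QEU ⇒ P = (1/3, 1/3)
2. X is the midpoint of UQ ⇒ X = (1/2, 0)
3. F lies on line PX with PF:FX = 5:2 ⇒ F = (19/42, 2/21)
through U parallel to FP: direction (-5/42, 5/21); meets CQ at N = (2/5, 6/5)
N = C + t·(Q−C) with t = 3/5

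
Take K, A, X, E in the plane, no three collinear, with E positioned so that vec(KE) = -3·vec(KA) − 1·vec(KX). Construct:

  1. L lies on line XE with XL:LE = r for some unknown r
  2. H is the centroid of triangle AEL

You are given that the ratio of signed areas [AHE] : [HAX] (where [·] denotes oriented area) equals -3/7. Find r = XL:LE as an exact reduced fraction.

r = -5/3

Assign K = (0, 0), A = (1, 0), X = (0, 1), E = (-3, -1) — the answer is frame-independent, so this choice is without loss of generality.
1. With XL:LE = r, write λ = r/(r+1) so L = X + λ·(E−X); L is affine-linear in λ
2. H is the centroid of triangle AEL ⇒ H is an affine combination of earlier points and hence also affine-linear in λ
Every point depending on L is an affine combination of L and λ-independent points, so each such coordinate is linear in λ; the λ² term in each signed area is a multiple of (E−X)×(E−X) = 0, so 2·[AHE] and 2·[HAX] are each linear in λ. Evaluating at λ=0 and λ=1:
  2·[AHE] = -5/3·λ + 5/3,   2·[HAX] = 5/3·λ + 5/3
So [AHE]:[HAX] = (-5/3·λ + 5/3) / (5/3·λ + 5/3). Setting this equal to -3/7:
  -5/3·λ + 5/3 = -3/7·(5/3·λ + 5/3)  ⇒  λ = 5/2
Then r = λ/(1−λ) = (5/2)/(-3/2) = -5/3. Check: with r = -5/3, L = (-15/2, -4) and [AHE]:[HAX] = -3/7 as required.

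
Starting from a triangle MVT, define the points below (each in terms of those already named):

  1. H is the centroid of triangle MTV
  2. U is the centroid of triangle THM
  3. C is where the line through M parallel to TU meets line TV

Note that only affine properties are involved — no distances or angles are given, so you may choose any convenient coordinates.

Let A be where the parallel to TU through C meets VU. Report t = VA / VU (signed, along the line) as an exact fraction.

Assign M = (0, 0), V = (1, 0), T = (0, 1) — the answer is frame-independent, so this choice is without loss of generality.
1. H is the centroid of triangle MTV ⇒ H = (1/3, 1/3)
2. U is the centroid of triangle THM ⇒ U = (1/9, 4/9)
3. C is where the line through M parallel to TU meets line TV ⇒ C = (-1/4, 5/4)
through C parallel to TU: direction (1/9, -5/9); meets VU at A = (-1/9, 5/9)
A = V + t·(U−V) with t = 5/4

t = 5/4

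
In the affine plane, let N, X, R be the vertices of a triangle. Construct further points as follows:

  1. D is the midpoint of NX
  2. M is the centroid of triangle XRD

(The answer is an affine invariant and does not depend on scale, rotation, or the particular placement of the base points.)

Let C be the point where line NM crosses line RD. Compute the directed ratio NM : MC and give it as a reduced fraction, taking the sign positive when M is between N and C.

Set N = (0, 0), X = (1, 0), R = (0, 1); any affine frame gives the same invariant.
1. D is the midpoint of NX ⇒ D = (1/2, 0)
2. M is the centroid of triangle XRD ⇒ M = (1/2, 1/3)
line NM meets RD at C = (3/8, 1/4)
M = N + t·(C−N) with t = 4/3, so NM:MC = 4/3:-1/3

NM:MC = -4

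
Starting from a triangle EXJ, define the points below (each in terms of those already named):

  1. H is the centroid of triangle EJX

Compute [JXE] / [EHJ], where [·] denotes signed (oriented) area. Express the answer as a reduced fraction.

Choose coordinates E = (0, 0), X = (1, 0), J = (0, 1).
1. H is the centroid of triangle EJX ⇒ H = (1/3, 1/3)
2·[JXE] = -1, 2·[EHJ] = 1/3
[JXE]:[EHJ] = -1:1/3 = -3

[JXE]:[EHJ] = -3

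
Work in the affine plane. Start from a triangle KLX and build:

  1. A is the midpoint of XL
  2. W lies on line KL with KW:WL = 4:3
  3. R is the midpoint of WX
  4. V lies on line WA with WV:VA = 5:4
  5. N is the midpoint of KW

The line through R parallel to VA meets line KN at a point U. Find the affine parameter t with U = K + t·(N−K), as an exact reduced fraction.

t = 5/4

Set K = (0, 0), L = (1, 0), X = (0, 1); any affine frame gives the same invariant.
1. A is the midpoint of XL ⇒ A = (1/2, 1/2)
2. W lies on line KL with KW:WL = 4:3 ⇒ W = (4/7, 0)
3. R is the midpoint of WX ⇒ R = (2/7, 1/2)
4. V lies on line WA with WV:VA = 5:4 ⇒ V = (67/126, 5/18)
5. N is the midpoint of KW ⇒ N = (2/7, 0)
through R parallel to VA: direction (-2/63, 2/9); meets KN at U = (5/14, 0)
U = K + t·(N−K) with t = 5/4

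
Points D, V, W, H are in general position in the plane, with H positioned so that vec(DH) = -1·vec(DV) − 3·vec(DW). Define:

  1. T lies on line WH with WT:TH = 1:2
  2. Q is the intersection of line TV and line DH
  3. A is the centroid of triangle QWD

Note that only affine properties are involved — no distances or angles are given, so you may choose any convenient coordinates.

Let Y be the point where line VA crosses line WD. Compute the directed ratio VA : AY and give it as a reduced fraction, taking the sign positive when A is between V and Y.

VA:AY = -34

Work in coordinates with D = (0, 0), V = (1, 0), W = (0, 1), H = (-1, -3).
1. T lies on line WH with WT:TH = 1:2 ⇒ T = (-1/3, -1/3)
2. Q is the intersection of line TV and line DH ⇒ Q = (-1/11, -3/11)
3. A is the centroid of triangle QWD ⇒ A = (-1/33, 8/33)
line VA meets WD at Y = (0, 4/17)
A = V + t·(Y−V) with t = 34/33, so VA:AY = 34/33:-1/33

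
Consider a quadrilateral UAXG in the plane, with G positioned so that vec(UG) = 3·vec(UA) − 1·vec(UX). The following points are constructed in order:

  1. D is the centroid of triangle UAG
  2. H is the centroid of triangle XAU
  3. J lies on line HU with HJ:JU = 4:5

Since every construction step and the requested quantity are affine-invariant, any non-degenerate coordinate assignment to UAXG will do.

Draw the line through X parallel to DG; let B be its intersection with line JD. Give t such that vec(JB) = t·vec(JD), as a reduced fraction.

Set U = (0, 0), A = (1, 0), X = (0, 1), G = (3, -1); any affine frame gives the same invariant.
1. D is the centroid of triangle UAG ⇒ D = (4/3, -1/3)
2. H is the centroid of triangle XAU ⇒ H = (1/3, 1/3)
3. J lies on line HU with HJ:JU = 4:5 ⇒ J = (5/27, 5/27)
through X parallel to DG: direction (5/3, -2/3); meets JD at B = (-85/6, 20/3)
B = J + t·(D−J) with t = -25/2

t = -25/2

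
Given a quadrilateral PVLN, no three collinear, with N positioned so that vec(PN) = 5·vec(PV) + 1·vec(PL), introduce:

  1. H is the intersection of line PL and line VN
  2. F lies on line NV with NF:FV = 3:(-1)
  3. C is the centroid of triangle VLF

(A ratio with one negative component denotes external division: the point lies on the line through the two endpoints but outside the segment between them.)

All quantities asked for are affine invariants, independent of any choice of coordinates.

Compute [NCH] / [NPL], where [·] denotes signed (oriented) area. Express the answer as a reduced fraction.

Work in coordinates with P = (0, 0), V = (1, 0), L = (0, 1), N = (5, 1).
1. H is the intersection of line PL and line VN ⇒ H = (0, -1/4)
2. F lies on line NV with NF:FV = 3:(-1) ⇒ F = (-1, -1/2)
3. C is the centroid of triangle VLF ⇒ C = (0, 1/6)
2·[NCH] = 25/12, 2·[NPL] = -5
[NCH]:[NPL] = 25/12:-5 = -5/12

[NCH]:[NPL] = -5/12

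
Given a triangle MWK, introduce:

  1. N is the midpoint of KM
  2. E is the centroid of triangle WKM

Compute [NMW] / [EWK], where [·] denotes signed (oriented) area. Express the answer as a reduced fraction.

Choose coordinates M = (0, 0), W = (1, 0), K = (0, 1).
1. N is the midpoint of KM ⇒ N = (0, 1/2)
2. E is the centroid of triangle WKM ⇒ E = (1/3, 1/3)
2·[NMW] = 1/2, 2·[EWK] = 1/3
[NMW]:[EWK] = 1/2:1/3 = 3/2

[NMW]:[EWK] = 3/2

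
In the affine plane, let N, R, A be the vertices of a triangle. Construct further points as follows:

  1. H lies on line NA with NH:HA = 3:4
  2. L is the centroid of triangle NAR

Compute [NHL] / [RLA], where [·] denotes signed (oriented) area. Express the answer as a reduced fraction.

Work in coordinates with N = (0, 0), R = (1, 0), A = (0, 1).
1. H lies on line NA with NH:HA = 3:4 ⇒ H = (0, 3/7)
2. L is the centroid of triangle NAR ⇒ L = (1/3, 1/3)
2·[NHL] = -1/7, 2·[RLA] = -1/3
[NHL]:[RLA] = -1/7:-1/3 = 3/7

[NHL]:[RLA] = 3/7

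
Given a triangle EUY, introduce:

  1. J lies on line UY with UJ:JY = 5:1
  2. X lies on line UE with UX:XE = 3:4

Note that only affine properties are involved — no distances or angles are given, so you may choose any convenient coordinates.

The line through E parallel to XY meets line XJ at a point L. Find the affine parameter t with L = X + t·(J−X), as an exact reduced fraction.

t = -8

Set E = (0, 0), U = (1, 0), Y = (0, 1); any affine frame gives the same invariant.
1. J lies on line UY with UJ:JY = 5:1 ⇒ J = (1/6, 5/6)
2. X lies on line UE with UX:XE = 3:4 ⇒ X = (4/7, 0)
through E parallel to XY: direction (-4/7, 1); meets XJ at L = (80/21, -20/3)
L = X + t·(J−X) with t = -8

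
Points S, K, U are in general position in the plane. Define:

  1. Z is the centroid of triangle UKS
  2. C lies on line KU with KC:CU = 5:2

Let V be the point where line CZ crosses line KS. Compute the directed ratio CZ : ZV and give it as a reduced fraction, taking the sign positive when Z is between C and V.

CZ:ZV = 8/7

Choose coordinates S = (0, 0), K = (1, 0), U = (0, 1).
1. Z is the centroid of triangle UKS ⇒ Z = (1/3, 1/3)
2. C lies on line KU with KC:CU = 5:2 ⇒ C = (2/7, 5/7)
line CZ meets KS at V = (3/8, 0)
Z = C + t·(V−C) with t = 8/15, so CZ:ZV = 8/15:7/15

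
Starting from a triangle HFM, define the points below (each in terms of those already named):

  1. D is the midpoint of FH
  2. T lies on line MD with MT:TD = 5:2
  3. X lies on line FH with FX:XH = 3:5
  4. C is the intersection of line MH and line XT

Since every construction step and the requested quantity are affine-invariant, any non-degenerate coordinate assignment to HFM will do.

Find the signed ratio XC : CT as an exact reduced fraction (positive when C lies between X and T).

Work in coordinates with H = (0, 0), F = (1, 0), M = (0, 1).
1. D is the midpoint of FH ⇒ D = (1/2, 0)
2. T lies on line MD with MT:TD = 5:2 ⇒ T = (5/14, 2/7)
3. X lies on line FH with FX:XH = 3:5 ⇒ X = (5/8, 0)
4. C is the intersection of line MH and line XT ⇒ C = (0, 2/3)
C = X + t·(T−X) with t = 7/3, so XC:CT = t:(1−t) = 7/3:-4/3

XC:CT = -7/4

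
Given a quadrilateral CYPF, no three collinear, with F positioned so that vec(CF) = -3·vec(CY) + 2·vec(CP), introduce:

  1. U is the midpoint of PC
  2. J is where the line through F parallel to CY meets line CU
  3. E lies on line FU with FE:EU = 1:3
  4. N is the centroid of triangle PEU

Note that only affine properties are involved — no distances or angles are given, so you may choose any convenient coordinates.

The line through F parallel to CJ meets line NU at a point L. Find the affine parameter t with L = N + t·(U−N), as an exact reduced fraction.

t = -3

Set C = (0, 0), Y = (1, 0), P = (0, 1), F = (-3, 2); any affine frame gives the same invariant.
1. U is the midpoint of PC ⇒ U = (0, 1/2)
2. J is where the line through F parallel to CY meets line CU ⇒ J = (0, 2)
3. E lies on line FU with FE:EU = 1:3 ⇒ E = (-9/4, 13/8)
4. N is the centroid of triangle PEU ⇒ N = (-3/4, 25/24)
through F parallel to CJ: direction (0, 2); meets NU at L = (-3, 8/3)
L = N + t·(U−N) with t = -3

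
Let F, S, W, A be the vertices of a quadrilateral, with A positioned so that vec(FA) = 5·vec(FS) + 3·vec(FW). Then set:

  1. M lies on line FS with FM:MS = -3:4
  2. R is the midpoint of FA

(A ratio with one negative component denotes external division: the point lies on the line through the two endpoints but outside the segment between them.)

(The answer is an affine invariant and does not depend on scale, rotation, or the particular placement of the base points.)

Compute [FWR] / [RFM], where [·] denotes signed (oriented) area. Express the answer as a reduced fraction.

Assign F = (0, 0), S = (1, 0), W = (0, 1), A = (5, 3) — the answer is frame-independent, so this choice is without loss of generality.
1. M lies on line FS with FM:MS = -3:4 ⇒ M = (-3, 0)
2. R is the midpoint of FA ⇒ R = (5/2, 3/2)
2·[FWR] = -5/2, 2·[RFM] = -9/2
[FWR]:[RFM] = -5/2:-9/2 = 5/9

[FWR]:[RFM] = 5/9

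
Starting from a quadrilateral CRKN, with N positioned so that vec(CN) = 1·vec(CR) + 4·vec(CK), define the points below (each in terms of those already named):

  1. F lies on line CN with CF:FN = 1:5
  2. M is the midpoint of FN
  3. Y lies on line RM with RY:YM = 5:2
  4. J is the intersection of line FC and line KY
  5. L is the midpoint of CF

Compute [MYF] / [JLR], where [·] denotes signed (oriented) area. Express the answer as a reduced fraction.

Assign C = (0, 0), R = (1, 0), K = (0, 1), N = (1, 4) — the answer is frame-independent, so this choice is without loss of generality.
1. F lies on line CN with CF:FN = 1:5 ⇒ F = (1/6, 2/3)
2. M is the midpoint of FN ⇒ M = (7/12, 7/3)
3. Y lies on line RM with RY:YM = 5:2 ⇒ Y = (59/84, 5/3)
4. J is the intersection of line FC and line KY ⇒ J = (59/180, 59/45)
5. L is the midpoint of CF ⇒ L = (1/12, 1/3)
2·[MYF] = -10/21, 2·[JLR] = 44/45
[MYF]:[JLR] = -10/21:44/45 = -75/154

[MYF]:[JLR] = -75/154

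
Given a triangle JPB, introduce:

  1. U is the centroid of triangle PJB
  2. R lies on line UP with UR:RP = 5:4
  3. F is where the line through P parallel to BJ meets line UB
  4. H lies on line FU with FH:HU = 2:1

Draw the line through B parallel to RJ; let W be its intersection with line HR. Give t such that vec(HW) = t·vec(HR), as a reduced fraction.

t = 70/13

Assign J = (0, 0), P = (1, 0), B = (0, 1) — the answer is frame-independent, so this choice is without loss of generality.
1. U is the centroid of triangle PJB ⇒ U = (1/3, 1/3)
2. R lies on line UP with UR:RP = 5:4 ⇒ R = (19/27, 4/27)
3. F is where the line through P parallel to BJ meets line UB ⇒ F = (1, -1)
4. H lies on line FU with FH:HU = 2:1 ⇒ H = (5/9, -1/9)
through B parallel to RJ: direction (-19/27, -4/27); meets HR at W = (475/351, 451/351)
W = H + t·(R−H) with t = 70/13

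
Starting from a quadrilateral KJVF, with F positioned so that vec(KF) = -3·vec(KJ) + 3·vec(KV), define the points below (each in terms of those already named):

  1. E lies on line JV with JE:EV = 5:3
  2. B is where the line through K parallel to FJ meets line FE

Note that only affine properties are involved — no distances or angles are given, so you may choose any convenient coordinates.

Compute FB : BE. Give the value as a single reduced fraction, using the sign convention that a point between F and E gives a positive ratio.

FB:BE = -24/29

Choose coordinates K = (0, 0), J = (1, 0), V = (0, 1), F = (-3, 3).
1. E lies on line JV with JE:EV = 5:3 ⇒ E = (3/8, 5/8)
2. B is where the line through K parallel to FJ meets line FE ⇒ B = (-96/5, 72/5)
B = F + t·(E−F) with t = -24/5, so FB:BE = t:(1−t) = -24/5:29/5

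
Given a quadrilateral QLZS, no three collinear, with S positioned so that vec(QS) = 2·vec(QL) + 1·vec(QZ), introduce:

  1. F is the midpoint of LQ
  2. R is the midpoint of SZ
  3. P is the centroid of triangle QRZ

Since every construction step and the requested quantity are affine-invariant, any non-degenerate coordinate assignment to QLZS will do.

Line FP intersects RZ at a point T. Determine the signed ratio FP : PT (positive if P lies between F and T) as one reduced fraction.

Set Q = (0, 0), L = (1, 0), Z = (0, 1), S = (2, 1); any affine frame gives the same invariant.
1. F is the midpoint of LQ ⇒ F = (1/2, 0)
2. R is the midpoint of SZ ⇒ R = (1, 1)
3. P is the centroid of triangle QRZ ⇒ P = (1/3, 2/3)
line FP meets RZ at T = (1/4, 1)
P = F + t·(T−F) with t = 2/3, so FP:PT = 2/3:1/3

FP:PT = 2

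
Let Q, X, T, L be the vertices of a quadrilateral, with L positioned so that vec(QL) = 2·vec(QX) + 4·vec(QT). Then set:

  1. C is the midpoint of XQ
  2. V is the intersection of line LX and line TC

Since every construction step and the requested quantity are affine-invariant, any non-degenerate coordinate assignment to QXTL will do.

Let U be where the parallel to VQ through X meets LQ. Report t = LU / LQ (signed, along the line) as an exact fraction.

Assign Q = (0, 0), X = (1, 0), T = (0, 1), L = (2, 4) — the answer is frame-independent, so this choice is without loss of generality.
1. C is the midpoint of XQ ⇒ C = (1/2, 0)
2. V is the intersection of line LX and line TC ⇒ V = (5/6, -2/3)
through X parallel to VQ: direction (-5/6, 2/3); meets LQ at U = (2/7, 4/7)
U = L + t·(Q−L) with t = 6/7

t = 6/7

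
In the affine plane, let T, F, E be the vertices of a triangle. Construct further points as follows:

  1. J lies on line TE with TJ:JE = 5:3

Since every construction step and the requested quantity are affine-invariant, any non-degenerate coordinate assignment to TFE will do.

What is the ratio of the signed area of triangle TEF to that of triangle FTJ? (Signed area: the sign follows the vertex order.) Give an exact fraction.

[TEF]:[FTJ] = 8/5

Choose coordinates T = (0, 0), F = (1, 0), E = (0, 1).
1. J lies on line TE with TJ:JE = 5:3 ⇒ J = (0, 5/8)
2·[TEF] = -1, 2·[FTJ] = -5/8
[TEF]:[FTJ] = -1:-5/8 = 8/5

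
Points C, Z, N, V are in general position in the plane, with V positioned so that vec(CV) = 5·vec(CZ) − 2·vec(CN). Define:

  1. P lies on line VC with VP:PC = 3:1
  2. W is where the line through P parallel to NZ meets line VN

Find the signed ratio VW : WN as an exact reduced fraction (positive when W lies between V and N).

Set C = (0, 0), Z = (1, 0), N = (0, 1), V = (5, -2); any affine frame gives the same invariant.
1. P lies on line VC with VP:PC = 3:1 ⇒ P = (5/4, -1/2)
2. W is where the line through P parallel to NZ meets line VN ⇒ W = (-5/8, 11/8)
W = V + t·(N−V) with t = 9/8, so VW:WN = t:(1−t) = 9/8:-1/8

VW:WN = -9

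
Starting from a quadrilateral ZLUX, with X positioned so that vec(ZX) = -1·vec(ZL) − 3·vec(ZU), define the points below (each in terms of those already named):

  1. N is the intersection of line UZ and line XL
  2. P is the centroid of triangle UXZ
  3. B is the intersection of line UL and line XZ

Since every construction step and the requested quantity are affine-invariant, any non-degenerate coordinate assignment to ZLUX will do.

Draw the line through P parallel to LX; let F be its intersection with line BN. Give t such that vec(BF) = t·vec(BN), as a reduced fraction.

Set Z = (0, 0), L = (1, 0), U = (0, 1), X = (-1, -3); any affine frame gives the same invariant.
1. N is the intersection of line UZ and line XL ⇒ N = (0, -3/2)
2. P is the centroid of triangle UXZ ⇒ P = (-1/3, -2/3)
3. B is the intersection of line UL and line XZ ⇒ B = (1/4, 3/4)
through P parallel to LX: direction (-2, -3); meets BN at F = (8/45, 1/10)
F = B + t·(N−B) with t = 13/45

t = 13/45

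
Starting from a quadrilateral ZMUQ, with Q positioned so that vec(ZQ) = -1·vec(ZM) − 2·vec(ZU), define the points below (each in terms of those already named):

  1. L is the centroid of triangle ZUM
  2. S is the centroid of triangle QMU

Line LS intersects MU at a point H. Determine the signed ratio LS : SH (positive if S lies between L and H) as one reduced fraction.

LS:SH = -3/4

Assign Z = (0, 0), M = (1, 0), U = (0, 1), Q = (-1, -2) — the answer is frame-independent, so this choice is without loss of generality.
1. L is the centroid of triangle ZUM ⇒ L = (1/3, 1/3)
2. S is the centroid of triangle QMU ⇒ S = (0, -1/3)
line LS meets MU at H = (4/9, 5/9)
S = L + t·(H−L) with t = -3, so LS:SH = -3:4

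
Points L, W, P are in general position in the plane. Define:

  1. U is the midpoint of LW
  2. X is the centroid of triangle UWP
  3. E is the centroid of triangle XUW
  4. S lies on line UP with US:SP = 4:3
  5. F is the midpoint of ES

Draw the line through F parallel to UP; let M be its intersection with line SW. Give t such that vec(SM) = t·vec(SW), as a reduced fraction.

t = 2/9

Set L = (0, 0), W = (1, 0), P = (0, 1); any affine frame gives the same invariant.
1. U is the midpoint of LW ⇒ U = (1/2, 0)
2. X is the centroid of triangle UWP ⇒ X = (1/2, 1/3)
3. E is the centroid of triangle XUW ⇒ E = (2/3, 1/9)
4. S lies on line UP with US:SP = 4:3 ⇒ S = (3/14, 4/7)
5. F is the midpoint of ES ⇒ F = (37/84, 43/126)
through F parallel to UP: direction (-1/2, 1); meets SW at M = (7/18, 4/9)
M = S + t·(W−S) with t = 2/9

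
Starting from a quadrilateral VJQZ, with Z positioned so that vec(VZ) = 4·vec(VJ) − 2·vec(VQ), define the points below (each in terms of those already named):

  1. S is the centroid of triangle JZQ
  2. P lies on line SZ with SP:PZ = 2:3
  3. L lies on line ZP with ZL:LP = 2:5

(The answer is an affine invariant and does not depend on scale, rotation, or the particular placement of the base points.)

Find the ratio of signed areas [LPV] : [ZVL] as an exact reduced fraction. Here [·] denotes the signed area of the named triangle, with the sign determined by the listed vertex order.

[LPV]:[ZVL] = -5/2

Choose coordinates V = (0, 0), J = (1, 0), Q = (0, 1), Z = (4, -2).
1. S is the centroid of triangle JZQ ⇒ S = (5/3, -1/3)
2. P lies on line SZ with SP:PZ = 2:3 ⇒ P = (13/5, -1)
3. L lies on line ZP with ZL:LP = 2:5 ⇒ L = (18/5, -12/7)
2·[LPV] = 6/7, 2·[ZVL] = -12/35
[LPV]:[ZVL] = 6/7:-12/35 = -5/2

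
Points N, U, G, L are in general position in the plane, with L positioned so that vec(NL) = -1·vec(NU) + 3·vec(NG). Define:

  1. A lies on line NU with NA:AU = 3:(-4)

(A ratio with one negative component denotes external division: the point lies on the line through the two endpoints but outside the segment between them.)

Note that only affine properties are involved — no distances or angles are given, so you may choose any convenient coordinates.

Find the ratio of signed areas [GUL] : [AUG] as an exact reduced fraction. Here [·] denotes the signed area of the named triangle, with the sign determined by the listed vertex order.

[GUL]:[AUG] = 1/4

Set N = (0, 0), U = (1, 0), G = (0, 1), L = (-1, 3); any affine frame gives the same invariant.
1. A lies on line NU with NA:AU = 3:(-4) ⇒ A = (-3, 0)
2·[GUL] = 1, 2·[AUG] = 4
[GUL]:[AUG] = 1:4 = 1/4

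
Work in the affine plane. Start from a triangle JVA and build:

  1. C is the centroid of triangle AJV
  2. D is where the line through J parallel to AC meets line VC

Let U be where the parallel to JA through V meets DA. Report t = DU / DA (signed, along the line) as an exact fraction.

Assign J = (0, 0), V = (1, 0), A = (0, 1) — the answer is frame-independent, so this choice is without loss of generality.
1. C is the centroid of triangle AJV ⇒ C = (1/3, 1/3)
2. D is where the line through J parallel to AC meets line VC ⇒ D = (-1/3, 2/3)
through V parallel to JA: direction (0, 1); meets DA at U = (1, 2)
U = D + t·(A−D) with t = 4

t = 4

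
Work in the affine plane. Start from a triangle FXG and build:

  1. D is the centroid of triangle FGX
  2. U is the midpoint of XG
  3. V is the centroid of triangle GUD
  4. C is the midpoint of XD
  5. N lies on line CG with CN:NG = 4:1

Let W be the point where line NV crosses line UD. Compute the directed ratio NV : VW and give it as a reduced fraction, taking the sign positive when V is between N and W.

Work in coordinates with F = (0, 0), X = (1, 0), G = (0, 1).
1. D is the centroid of triangle FGX ⇒ D = (1/3, 1/3)
2. U is the midpoint of XG ⇒ U = (1/2, 1/2)
3. V is the centroid of triangle GUD ⇒ V = (5/18, 11/18)
4. C is the midpoint of XD ⇒ C = (2/3, 1/6)
5. N lies on line CG with CN:NG = 4:1 ⇒ N = (2/15, 5/6)
line NV meets UD at W = (9/22, 9/22)
V = N + t·(W−N) with t = 11/21, so NV:VW = 11/21:10/21

NV:VW = 11/10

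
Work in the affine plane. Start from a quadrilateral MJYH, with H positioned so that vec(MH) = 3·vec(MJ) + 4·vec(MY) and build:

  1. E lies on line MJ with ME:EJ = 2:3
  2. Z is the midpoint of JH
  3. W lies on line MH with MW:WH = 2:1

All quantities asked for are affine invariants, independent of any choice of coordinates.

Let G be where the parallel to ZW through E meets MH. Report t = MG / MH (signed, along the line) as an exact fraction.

Work in coordinates with M = (0, 0), J = (1, 0), Y = (0, 1), H = (3, 4).
1. E lies on line MJ with ME:EJ = 2:3 ⇒ E = (2/5, 0)
2. Z is the midpoint of JH ⇒ Z = (2, 2)
3. W lies on line MH with MW:WH = 2:1 ⇒ W = (2, 8/3)
through E parallel to ZW: direction (0, 2/3); meets MH at G = (2/5, 8/15)
G = M + t·(H−M) with t = 2/15

t = 2/15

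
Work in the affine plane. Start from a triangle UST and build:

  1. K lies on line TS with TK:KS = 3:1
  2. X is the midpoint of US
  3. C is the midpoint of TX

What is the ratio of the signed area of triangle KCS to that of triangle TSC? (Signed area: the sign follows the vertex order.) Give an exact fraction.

[KCS]:[TSC] = -1/4

Work in coordinates with U = (0, 0), S = (1, 0), T = (0, 1).
1. K lies on line TS with TK:KS = 3:1 ⇒ K = (3/4, 1/4)
2. X is the midpoint of US ⇒ X = (1/2, 0)
3. C is the midpoint of TX ⇒ C = (1/4, 1/2)
2·[KCS] = 1/16, 2·[TSC] = -1/4
[KCS]:[TSC] = 1/16:-1/4 = -1/4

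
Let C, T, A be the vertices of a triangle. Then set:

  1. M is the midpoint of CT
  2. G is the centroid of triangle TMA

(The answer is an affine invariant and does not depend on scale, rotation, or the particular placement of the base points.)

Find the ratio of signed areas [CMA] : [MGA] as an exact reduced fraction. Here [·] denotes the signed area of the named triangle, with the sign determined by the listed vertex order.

[CMA]:[MGA] = 3

Assign C = (0, 0), T = (1, 0), A = (0, 1) — the answer is frame-independent, so this choice is without loss of generality.
1. M is the midpoint of CT ⇒ M = (1/2, 0)
2. G is the centroid of triangle TMA ⇒ G = (1/2, 1/3)
2·[CMA] = 1/2, 2·[MGA] = 1/6
[CMA]:[MGA] = 1/2:1/6 = 3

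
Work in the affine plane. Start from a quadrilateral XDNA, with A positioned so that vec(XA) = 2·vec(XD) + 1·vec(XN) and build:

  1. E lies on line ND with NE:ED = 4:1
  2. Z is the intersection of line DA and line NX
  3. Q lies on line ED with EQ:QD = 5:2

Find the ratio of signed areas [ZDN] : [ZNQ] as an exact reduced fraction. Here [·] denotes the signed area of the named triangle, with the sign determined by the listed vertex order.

[ZDN]:[ZNQ] = -35/33

Assign X = (0, 0), D = (1, 0), N = (0, 1), A = (2, 1) — the answer is frame-independent, so this choice is without loss of generality.
1. E lies on line ND with NE:ED = 4:1 ⇒ E = (4/5, 1/5)
2. Z is the intersection of line DA and line NX ⇒ Z = (0, -1)
3. Q lies on line ED with EQ:QD = 5:2 ⇒ Q = (33/35, 2/35)
2·[ZDN] = 2, 2·[ZNQ] = -66/35
[ZDN]:[ZNQ] = 2:-66/35 = -35/33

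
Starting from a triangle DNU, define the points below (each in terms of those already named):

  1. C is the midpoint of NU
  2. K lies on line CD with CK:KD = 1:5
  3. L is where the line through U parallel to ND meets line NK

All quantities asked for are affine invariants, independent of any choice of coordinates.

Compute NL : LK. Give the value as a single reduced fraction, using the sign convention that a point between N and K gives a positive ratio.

NL:LK = -12/7

Assign D = (0, 0), N = (1, 0), U = (0, 1) — the answer is frame-independent, so this choice is without loss of generality.
1. C is the midpoint of NU ⇒ C = (1/2, 1/2)
2. K lies on line CD with CK:KD = 1:5 ⇒ K = (5/12, 5/12)
3. L is where the line through U parallel to ND meets line NK ⇒ L = (-2/5, 1)
L = N + t·(K−N) with t = 12/5, so NL:LK = t:(1−t) = 12/5:-7/5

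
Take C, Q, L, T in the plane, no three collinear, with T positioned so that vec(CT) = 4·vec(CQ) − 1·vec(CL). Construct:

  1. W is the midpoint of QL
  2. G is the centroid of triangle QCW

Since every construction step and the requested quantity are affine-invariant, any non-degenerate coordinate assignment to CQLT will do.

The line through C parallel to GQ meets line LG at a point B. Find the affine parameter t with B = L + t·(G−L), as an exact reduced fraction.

t = 3/2

Set C = (0, 0), Q = (1, 0), L = (0, 1), T = (4, -1); any affine frame gives the same invariant.
1. W is the midpoint of QL ⇒ W = (1/2, 1/2)
2. G is the centroid of triangle QCW ⇒ G = (1/2, 1/6)
through C parallel to GQ: direction (1/2, -1/6); meets LG at B = (3/4, -1/4)
B = L + t·(G−L) with t = 3/2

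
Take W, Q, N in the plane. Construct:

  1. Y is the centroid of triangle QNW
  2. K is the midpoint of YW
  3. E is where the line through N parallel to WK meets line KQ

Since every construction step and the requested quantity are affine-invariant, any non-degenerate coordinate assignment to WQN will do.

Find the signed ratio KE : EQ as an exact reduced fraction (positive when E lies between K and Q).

KE:EQ = -1/2

Choose coordinates W = (0, 0), Q = (1, 0), N = (0, 1).
1. Y is the centroid of triangle QNW ⇒ Y = (1/3, 1/3)
2. K is the midpoint of YW ⇒ K = (1/6, 1/6)
3. E is where the line through N parallel to WK meets line KQ ⇒ E = (-2/3, 1/3)
E = K + t·(Q−K) with t = -1, so KE:EQ = t:(1−t) = -1:2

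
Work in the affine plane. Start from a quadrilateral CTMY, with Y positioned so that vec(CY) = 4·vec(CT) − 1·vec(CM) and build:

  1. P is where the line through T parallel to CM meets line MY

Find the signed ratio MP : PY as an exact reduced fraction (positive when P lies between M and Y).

MP:PY = 1/3

Work in coordinates with C = (0, 0), T = (1, 0), M = (0, 1), Y = (4, -1).
1. P is where the line through T parallel to CM meets line MY ⇒ P = (1, 1/2)
P = M + t·(Y−M) with t = 1/4, so MP:PY = t:(1−t) = 1/4:3/4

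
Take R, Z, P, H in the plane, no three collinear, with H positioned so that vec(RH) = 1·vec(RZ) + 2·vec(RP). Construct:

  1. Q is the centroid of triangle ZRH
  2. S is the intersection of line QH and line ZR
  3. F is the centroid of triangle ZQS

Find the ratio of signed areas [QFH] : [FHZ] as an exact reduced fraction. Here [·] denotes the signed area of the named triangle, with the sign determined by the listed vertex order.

Assign R = (0, 0), Z = (1, 0), P = (0, 1), H = (1, 2) — the answer is frame-independent, so this choice is without loss of generality.
1. Q is the centroid of triangle ZRH ⇒ Q = (2/3, 2/3)
2. S is the intersection of line QH and line ZR ⇒ S = (1/2, 0)
3. F is the centroid of triangle ZQS ⇒ F = (13/18, 2/9)
2·[QFH] = 2/9, 2·[FHZ] = -5/9
[QFH]:[FHZ] = 2/9:-5/9 = -2/5

[QFH]:[FHZ] = -2/5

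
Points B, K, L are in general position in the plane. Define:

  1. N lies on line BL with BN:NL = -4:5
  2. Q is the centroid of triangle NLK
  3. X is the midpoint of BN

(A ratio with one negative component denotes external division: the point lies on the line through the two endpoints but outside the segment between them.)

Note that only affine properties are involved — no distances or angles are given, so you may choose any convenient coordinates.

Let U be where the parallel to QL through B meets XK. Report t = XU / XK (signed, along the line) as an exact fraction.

Assign B = (0, 0), K = (1, 0), L = (0, 1) — the answer is frame-independent, so this choice is without loss of generality.
1. N lies on line BL with BN:NL = -4:5 ⇒ N = (0, -4)
2. Q is the centroid of triangle NLK ⇒ Q = (1/3, -1)
3. X is the midpoint of BN ⇒ X = (0, -2)
through B parallel to QL: direction (-1/3, 2); meets XK at U = (1/4, -3/2)
U = X + t·(K−X) with t = 1/4

t = 1/4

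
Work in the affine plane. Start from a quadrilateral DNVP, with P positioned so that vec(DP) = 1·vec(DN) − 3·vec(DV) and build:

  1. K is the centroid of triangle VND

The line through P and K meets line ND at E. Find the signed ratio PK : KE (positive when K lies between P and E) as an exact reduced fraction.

PK:KE = -10

Choose coordinates D = (0, 0), N = (1, 0), V = (0, 1), P = (1, -3).
1. K is the centroid of triangle VND ⇒ K = (1/3, 1/3)
line PK meets ND at E = (2/5, 0)
K = P + t·(E−P) with t = 10/9, so PK:KE = 10/9:-1/9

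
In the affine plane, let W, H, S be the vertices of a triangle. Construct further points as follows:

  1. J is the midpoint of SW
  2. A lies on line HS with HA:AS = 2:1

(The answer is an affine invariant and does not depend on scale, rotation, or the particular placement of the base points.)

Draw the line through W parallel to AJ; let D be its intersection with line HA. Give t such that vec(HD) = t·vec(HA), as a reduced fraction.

t = 1/2

Work in coordinates with W = (0, 0), H = (1, 0), S = (0, 1).
1. J is the midpoint of SW ⇒ J = (0, 1/2)
2. A lies on line HS with HA:AS = 2:1 ⇒ A = (1/3, 2/3)
through W parallel to AJ: direction (-1/3, -1/6); meets HA at D = (2/3, 1/3)
D = H + t·(A−H) with t = 1/2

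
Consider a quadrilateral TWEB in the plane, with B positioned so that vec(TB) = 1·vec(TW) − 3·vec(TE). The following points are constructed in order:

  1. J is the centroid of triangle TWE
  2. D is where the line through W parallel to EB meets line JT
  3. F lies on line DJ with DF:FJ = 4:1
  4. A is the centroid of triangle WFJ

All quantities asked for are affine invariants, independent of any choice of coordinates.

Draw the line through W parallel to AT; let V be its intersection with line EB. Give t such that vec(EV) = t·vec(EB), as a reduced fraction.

t = 21/65

Assign T = (0, 0), W = (1, 0), E = (0, 1), B = (1, -3) — the answer is frame-independent, so this choice is without loss of generality.
1. J is the centroid of triangle TWE ⇒ J = (1/3, 1/3)
2. D is where the line through W parallel to EB meets line JT ⇒ D = (4/5, 4/5)
3. F lies on line DJ with DF:FJ = 4:1 ⇒ F = (32/75, 32/75)
4. A is the centroid of triangle WFJ ⇒ A = (44/75, 19/75)
through W parallel to AT: direction (-44/75, -19/75); meets EB at V = (21/65, -19/65)
V = E + t·(B−E) with t = 21/65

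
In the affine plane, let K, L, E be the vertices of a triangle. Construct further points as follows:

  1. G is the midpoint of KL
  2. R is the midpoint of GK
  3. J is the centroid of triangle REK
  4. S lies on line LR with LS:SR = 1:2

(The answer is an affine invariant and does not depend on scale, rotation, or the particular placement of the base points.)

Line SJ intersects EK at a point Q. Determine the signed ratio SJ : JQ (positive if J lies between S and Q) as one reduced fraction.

Assign K = (0, 0), L = (1, 0), E = (0, 1) — the answer is frame-independent, so this choice is without loss of generality.
1. G is the midpoint of KL ⇒ G = (1/2, 0)
2. R is the midpoint of GK ⇒ R = (1/4, 0)
3. J is the centroid of triangle REK ⇒ J = (1/12, 1/3)
4. S lies on line LR with LS:SR = 1:2 ⇒ S = (3/4, 0)
line SJ meets EK at Q = (0, 3/8)
J = S + t·(Q−S) with t = 8/9, so SJ:JQ = 8/9:1/9

SJ:JQ = 8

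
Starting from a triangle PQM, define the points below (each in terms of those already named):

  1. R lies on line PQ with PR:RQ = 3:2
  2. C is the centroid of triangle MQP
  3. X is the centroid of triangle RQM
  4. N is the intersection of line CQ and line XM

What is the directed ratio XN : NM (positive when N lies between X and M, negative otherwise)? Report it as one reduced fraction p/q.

XN:NM = -1/5

Choose coordinates P = (0, 0), Q = (1, 0), M = (0, 1).
1. R lies on line PQ with PR:RQ = 3:2 ⇒ R = (3/5, 0)
2. C is the centroid of triangle MQP ⇒ C = (1/3, 1/3)
3. X is the centroid of triangle RQM ⇒ X = (8/15, 1/3)
4. N is the intersection of line CQ and line XM ⇒ N = (2/3, 1/6)
N = X + t·(M−X) with t = -1/4, so XN:NM = t:(1−t) = -1/4:5/4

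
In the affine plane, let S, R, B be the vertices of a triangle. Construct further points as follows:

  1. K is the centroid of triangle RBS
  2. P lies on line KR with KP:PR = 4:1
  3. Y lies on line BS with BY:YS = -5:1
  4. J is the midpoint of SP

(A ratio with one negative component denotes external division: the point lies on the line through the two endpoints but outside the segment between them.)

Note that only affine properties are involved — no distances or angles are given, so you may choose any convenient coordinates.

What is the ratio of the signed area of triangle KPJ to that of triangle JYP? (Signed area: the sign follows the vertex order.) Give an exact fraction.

[KPJ]:[JYP] = -16/13

Work in coordinates with S = (0, 0), R = (1, 0), B = (0, 1).
1. K is the centroid of triangle RBS ⇒ K = (1/3, 1/3)
2. P lies on line KR with KP:PR = 4:1 ⇒ P = (13/15, 1/15)
3. Y lies on line BS with BY:YS = -5:1 ⇒ Y = (0, -1/4)
4. J is the midpoint of SP ⇒ J = (13/30, 1/30)
2·[KPJ] = -2/15, 2·[JYP] = 13/120
[KPJ]:[JYP] = -2/15:13/120 = -16/13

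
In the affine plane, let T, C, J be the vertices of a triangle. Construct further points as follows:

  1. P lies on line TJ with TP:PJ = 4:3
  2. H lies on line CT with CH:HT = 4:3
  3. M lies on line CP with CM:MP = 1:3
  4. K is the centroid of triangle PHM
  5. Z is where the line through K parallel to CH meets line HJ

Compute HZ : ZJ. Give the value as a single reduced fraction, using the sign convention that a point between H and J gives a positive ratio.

Choose coordinates T = (0, 0), C = (1, 0), J = (0, 1).
1. P lies on line TJ with TP:PJ = 4:3 ⇒ P = (0, 4/7)
2. H lies on line CT with CH:HT = 4:3 ⇒ H = (3/7, 0)
3. M lies on line CP with CM:MP = 1:3 ⇒ M = (3/4, 1/7)
4. K is the centroid of triangle PHM ⇒ K = (11/28, 5/21)
5. Z is where the line through K parallel to CH meets line HJ ⇒ Z = (16/49, 5/21)
Z = H + t·(J−H) with t = 5/21, so HZ:ZJ = t:(1−t) = 5/21:16/21

HZ:ZJ = 5/16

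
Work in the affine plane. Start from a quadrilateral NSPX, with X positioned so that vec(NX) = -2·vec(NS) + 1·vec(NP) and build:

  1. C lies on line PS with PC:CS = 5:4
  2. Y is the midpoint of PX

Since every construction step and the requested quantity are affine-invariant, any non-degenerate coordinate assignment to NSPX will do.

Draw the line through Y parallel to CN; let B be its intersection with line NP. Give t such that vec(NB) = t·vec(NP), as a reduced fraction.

t = 9/5

Choose coordinates N = (0, 0), S = (1, 0), P = (0, 1), X = (-2, 1).
1. C lies on line PS with PC:CS = 5:4 ⇒ C = (5/9, 4/9)
2. Y is the midpoint of PX ⇒ Y = (-1, 1)
through Y parallel to CN: direction (-5/9, -4/9); meets NP at B = (0, 9/5)
B = N + t·(P−N) with t = 9/5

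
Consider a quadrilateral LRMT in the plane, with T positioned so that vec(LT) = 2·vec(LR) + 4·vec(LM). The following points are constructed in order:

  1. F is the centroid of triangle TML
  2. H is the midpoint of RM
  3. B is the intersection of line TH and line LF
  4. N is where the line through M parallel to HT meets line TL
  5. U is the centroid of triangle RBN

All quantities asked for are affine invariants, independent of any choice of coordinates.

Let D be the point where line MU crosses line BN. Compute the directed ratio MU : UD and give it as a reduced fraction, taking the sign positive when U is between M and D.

Assign L = (0, 0), R = (1, 0), M = (0, 1), T = (2, 4) — the answer is frame-independent, so this choice is without loss of generality.
1. F is the centroid of triangle TML ⇒ F = (2/3, 5/3)
2. H is the midpoint of RM ⇒ H = (1/2, 1/2)
3. B is the intersection of line TH and line LF ⇒ B = (-4, -10)
4. N is where the line through M parallel to HT meets line TL ⇒ N = (-3, -6)
5. U is the centroid of triangle RBN ⇒ U = (-2, -16/3)
line MU meets BN at D = (-6, -18)
U = M + t·(D−M) with t = 1/3, so MU:UD = 1/3:2/3

MU:UD = 1/2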